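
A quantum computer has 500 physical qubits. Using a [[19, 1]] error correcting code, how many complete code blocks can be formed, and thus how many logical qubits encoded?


Each code block uses 19 physical qubits for 1 logical qubit(s).
Number of complete blocks = floor(500 / 19) = 26
Logical qubits = 26 * 1
= 26

26


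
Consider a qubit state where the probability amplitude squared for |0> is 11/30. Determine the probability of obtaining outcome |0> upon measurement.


|alpha|^2 = 11/30 = 0.3667
|beta|^2 = 1 - 11/30 = 19/30 = 0.6333
P(|0>) = |alpha|^2 = 0.3667

0.3667


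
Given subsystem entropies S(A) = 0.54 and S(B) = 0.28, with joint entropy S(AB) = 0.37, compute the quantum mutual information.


I(A:B) = S(A) + S(B) - S(AB)
= 0.54 + 0.28 - 0.37
= 0.4500

0.4500


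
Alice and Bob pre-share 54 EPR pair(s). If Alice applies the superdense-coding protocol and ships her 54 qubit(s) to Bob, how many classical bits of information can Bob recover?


Superdense coding allows 2 classical bits per shared entangled pair.
54 pair(s) -> 2 * 54 = 108 classical bits

108


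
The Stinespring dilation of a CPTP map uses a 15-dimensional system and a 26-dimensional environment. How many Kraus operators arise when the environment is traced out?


Tracing out the environment in an orthonormal basis {|i>_E} gives Kraus operators K_i = <i|_E U |0>_E.
Number of Kraus operators = dim(H_env) = d_env
= 26

26


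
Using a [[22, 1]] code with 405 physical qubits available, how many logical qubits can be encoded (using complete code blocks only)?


Each code block uses 22 physical qubits for 1 logical qubit(s).
Number of complete blocks = floor(405 / 22) = 18
Logical qubits = 18 * 1
= 18

18


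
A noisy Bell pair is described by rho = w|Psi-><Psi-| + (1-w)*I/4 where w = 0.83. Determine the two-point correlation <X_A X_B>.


|Psi-> = (|01> - |10>)/sqrt(2)
For the pure Bell state, <X_A X_B> = -1 (Bell-state Pauli correlator).
The maximally-mixed part I/4 has tr(I/4 * P tensor P) = 0 for any traceless Pauli P.
So <X_A X_B>_rho = w * (-1) + (1 - w) * 0
= 0.83 * (-1)
= -0.8300

-0.8300


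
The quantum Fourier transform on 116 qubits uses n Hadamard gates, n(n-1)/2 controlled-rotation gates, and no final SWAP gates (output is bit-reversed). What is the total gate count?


Hadamard gates: 116
Controlled rotations: n*(n-1)/2 = 116*115/2 = 6670
SWAP gates: 0 (omitted)
Total = 116 + 6670
= 6786

6786


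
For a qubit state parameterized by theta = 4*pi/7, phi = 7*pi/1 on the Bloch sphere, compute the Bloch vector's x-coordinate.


theta = 1.7952, phi = 21.9911
r_x = sin(theta)*cos(phi) = 0.9749 * -1.0000
r_x = -0.9749

-0.9749


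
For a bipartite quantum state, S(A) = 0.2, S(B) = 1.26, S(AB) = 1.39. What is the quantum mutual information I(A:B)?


I(A:B) = S(A) + S(B) - S(AB)
= 0.2 + 1.26 - 1.39
= 0.0700

0.0700


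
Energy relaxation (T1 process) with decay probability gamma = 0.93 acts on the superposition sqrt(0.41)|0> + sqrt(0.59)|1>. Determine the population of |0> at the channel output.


For amplitude damping with parameter gamma on state sqrt(a)|0> + sqrt(b)|1>:
alpha^2 = 0.41, beta^2 = 0.59
P(|0>) = alpha^2 + gamma * beta^2
= 0.41 + 0.93 * 0.59
= 0.41 + 0.5487
= 0.9587

0.9587


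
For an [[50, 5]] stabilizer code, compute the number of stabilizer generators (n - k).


For an [[n,k]] stabilizer code:
Number of stabilizer generators = n - k
= 50 - 5
= 45

45


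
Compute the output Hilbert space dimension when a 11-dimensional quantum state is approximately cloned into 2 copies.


Output space = H^(tensor 2) where dim(H) = 11
dim = 11^2
= 121

121


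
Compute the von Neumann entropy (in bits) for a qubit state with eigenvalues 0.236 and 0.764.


S = -p*log2(p) - (1-p)*log2(1-p)
p = 0.2360, 1-p = 0.7640
= -0.2360 * log2(0.2360) - 0.7640 * log2(0.7640)
= -(-0.4916) - (-0.2967)
= 0.7883

0.7883


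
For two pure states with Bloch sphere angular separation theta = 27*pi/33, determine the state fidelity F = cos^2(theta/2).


For states separated by angle theta on Bloch sphere:
F = cos^2(theta/2)
theta = 27*pi/33 = 2.5704
theta/2 = 1.2852
cos(theta/2) = 0.2817
F = 0.0794

0.0794


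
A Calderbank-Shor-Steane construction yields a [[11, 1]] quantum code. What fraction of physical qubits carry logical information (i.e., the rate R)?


Code rate R = k/n
= 1/11
= 0.0909

0.0909


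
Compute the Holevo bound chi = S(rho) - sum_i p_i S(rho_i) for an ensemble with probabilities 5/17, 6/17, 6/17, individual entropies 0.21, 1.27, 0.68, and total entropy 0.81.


chi = S(rho) - sum_i p_i * S(rho_i)
Weighted entropy = 5/17 * 0.21 + 6/17 * 1.27 + 6/17 * 0.68
= 0.7500
chi = 0.81 - 0.7500
= 0.0600

0.0600


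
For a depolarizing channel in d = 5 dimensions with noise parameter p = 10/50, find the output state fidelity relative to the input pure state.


F = (1-p) + p/d
= (1 - 0.2000) + 0.2000/5
= 0.8000 + 0.0400
= 0.8400

0.8400


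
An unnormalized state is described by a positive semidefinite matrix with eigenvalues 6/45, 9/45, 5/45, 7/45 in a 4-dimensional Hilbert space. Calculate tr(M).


tr(M) = sum of eigenvalues
= 6/45 + 9/45 + 5/45 + 7/45
= 27/45
= 0.6000

0.6000


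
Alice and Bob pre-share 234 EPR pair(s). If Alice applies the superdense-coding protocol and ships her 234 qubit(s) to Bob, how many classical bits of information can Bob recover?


Superdense coding allows 2 classical bits per shared entangled pair.
234 pair(s) -> 2 * 234 = 468 classical bits

468


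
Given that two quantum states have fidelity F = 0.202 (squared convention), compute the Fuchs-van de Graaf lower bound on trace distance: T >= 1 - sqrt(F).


Fuchs-van de Graaf (squared-fidelity convention): 1 - sqrt(F) <= T <= sqrt(1 - F).
Lower bound: T >= 1 - sqrt(F)
sqrt(F) = sqrt(0.202) = 0.4494
T >= 1 - 0.4494
T >= 0.5506

0.5506


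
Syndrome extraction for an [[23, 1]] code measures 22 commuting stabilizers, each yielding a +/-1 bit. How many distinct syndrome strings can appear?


Each stabilizer generator gives a binary (+1 or -1) measurement outcome.
With 22 independent generators:
Total syndromes = 2^22
= 4194304

4194304


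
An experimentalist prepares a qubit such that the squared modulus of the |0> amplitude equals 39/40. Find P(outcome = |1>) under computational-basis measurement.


|alpha|^2 = 39/40 = 0.9750
|beta|^2 = 1 - 39/40 = 1/40 = 0.0250
P(|1>) = |beta|^2 = 0.0250

0.0250


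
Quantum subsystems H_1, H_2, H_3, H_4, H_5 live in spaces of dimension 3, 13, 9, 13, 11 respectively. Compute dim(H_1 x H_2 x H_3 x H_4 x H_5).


dim(H_1 x H_2 x H_3 x H_4 x H_5) = 3 * 13 * 9 * 13 * 11
= 39 * 9 * 13 * 11
= 351 * 13 * 11
= 4563 * 11
= 50193

50193


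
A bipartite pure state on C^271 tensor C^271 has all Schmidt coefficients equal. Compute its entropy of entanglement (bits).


For a maximally entangled state in d x d:
S = log2(d) = log2(271)
= 8.0821

8.0821


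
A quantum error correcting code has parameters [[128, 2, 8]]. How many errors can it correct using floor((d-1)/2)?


Code parameters: [[128, 2, 8]], distance d = 8.
Number of correctable errors = floor((d-1)/2)
= floor((8 - 1)/2)
= floor(7/2)
= 3

3


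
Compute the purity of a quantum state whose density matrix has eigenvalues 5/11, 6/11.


tr(rho^2) = sum of eigenvalues squared
= (5/11)^2 + (6/11)^2
= (25 + 36) / 121
= 61/121
= 0.5041

0.5041


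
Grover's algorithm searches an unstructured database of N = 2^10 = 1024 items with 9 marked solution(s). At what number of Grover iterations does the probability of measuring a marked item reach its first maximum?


After j Grover iterations the success probability is P(j) = sin^2((2j+1)*theta), where sin(theta) = sqrt(k/N).
N = 2^10 = 1024, k = 9
sin(theta) = sqrt(k/N) = 0.09375
theta = arcsin(sqrt(k/N)) = 0.09388787511 rad
P(j) reaches its first maximum when (2j+1)*theta is as close as possible to pi/2, i.e. j = round(pi/(4*theta) - 1/2).
pi/(4*theta) - 1/2 = 7.8653
(For comparison, the common estimate pi/4 * sqrt(N/k) = 8.3776; the exact maximiser is used here.)
Optimal iterations = 8

8


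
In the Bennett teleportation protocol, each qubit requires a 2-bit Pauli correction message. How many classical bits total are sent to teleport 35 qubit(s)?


Quantum teleportation requires 2 classical bits per qubit teleported.
35 qubit(s) -> 2 * 35 = 70 classical bits

70


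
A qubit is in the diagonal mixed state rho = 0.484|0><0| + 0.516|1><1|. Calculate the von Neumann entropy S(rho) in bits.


S = -p*log2(p) - (1-p)*log2(1-p)
p = 0.4840, 1-p = 0.5160
= -0.4840 * log2(0.4840) - 0.5160 * log2(0.5160)
= -(-0.5067) - (-0.4926)
= 0.9993

0.9993


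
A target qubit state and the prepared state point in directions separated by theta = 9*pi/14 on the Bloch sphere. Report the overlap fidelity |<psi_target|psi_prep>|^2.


For states separated by angle theta on Bloch sphere:
F = cos^2(theta/2)
theta = 9*pi/14 = 2.0196
theta/2 = 1.0098
cos(theta/2) = 0.5320
F = 0.2831

0.2831


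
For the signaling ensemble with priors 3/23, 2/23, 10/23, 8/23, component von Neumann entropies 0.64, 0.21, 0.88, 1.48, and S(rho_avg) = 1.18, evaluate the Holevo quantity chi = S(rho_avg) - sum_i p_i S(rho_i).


chi = S(rho) - sum_i p_i * S(rho_i)
Weighted entropy = 3/23 * 0.64 + 2/23 * 0.21 + 10/23 * 0.88 + 8/23 * 1.48
= 0.9991
chi = 1.18 - 0.9991
= 0.1809

0.1809


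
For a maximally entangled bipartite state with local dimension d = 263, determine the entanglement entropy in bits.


For a maximally entangled state in d x d:
S = log2(d) = log2(263)
= 8.0389

8.0389


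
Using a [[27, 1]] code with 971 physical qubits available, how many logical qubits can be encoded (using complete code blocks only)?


Each code block uses 27 physical qubits for 1 logical qubit(s).
Number of complete blocks = floor(971 / 27) = 35
Logical qubits = 35 * 1
= 35

35


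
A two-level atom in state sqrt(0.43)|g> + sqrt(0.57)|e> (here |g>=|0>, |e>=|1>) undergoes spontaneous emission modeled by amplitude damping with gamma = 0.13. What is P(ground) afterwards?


For amplitude damping with parameter gamma on state sqrt(a)|0> + sqrt(b)|1>:
alpha^2 = 0.43, beta^2 = 0.57
P(|0>) = alpha^2 + gamma * beta^2
= 0.43 + 0.13 * 0.57
= 0.43 + 0.0741
= 0.5041

0.5041


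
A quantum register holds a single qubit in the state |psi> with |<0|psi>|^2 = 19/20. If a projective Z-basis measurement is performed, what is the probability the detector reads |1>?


|alpha|^2 = 19/20 = 0.9500
|beta|^2 = 1 - 19/20 = 1/20 = 0.0500
P(|1>) = |beta|^2 = 0.0500

0.0500


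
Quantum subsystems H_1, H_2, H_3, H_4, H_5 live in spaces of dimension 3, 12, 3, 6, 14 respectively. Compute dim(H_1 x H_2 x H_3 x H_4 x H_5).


dim(H_1 x H_2 x H_3 x H_4 x H_5) = 3 * 12 * 3 * 6 * 14
= 36 * 3 * 6 * 14
= 108 * 6 * 14
= 648 * 14
= 9072

9072


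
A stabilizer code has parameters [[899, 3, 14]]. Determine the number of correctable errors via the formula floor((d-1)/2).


Code parameters: [[899, 3, 14]], distance d = 14.
Number of correctable errors = floor((d-1)/2)
= floor((14 - 1)/2)
= floor(13/2)
= 6

6


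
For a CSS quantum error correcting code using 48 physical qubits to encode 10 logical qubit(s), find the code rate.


Code rate R = k/n
= 10/48
= 0.2083

0.2083


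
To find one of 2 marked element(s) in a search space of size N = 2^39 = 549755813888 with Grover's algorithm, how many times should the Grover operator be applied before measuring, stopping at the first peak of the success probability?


After j Grover iterations the success probability is P(j) = sin^2((2j+1)*theta), where sin(theta) = sqrt(k/N).
N = 2^39 = 549755813888, k = 2
sin(theta) = sqrt(k/N) = 1.907348633e-06
theta = arcsin(sqrt(k/N)) = 1.907348633e-06 rad
P(j) reaches its first maximum when (2j+1)*theta is as close as possible to pi/2, i.e. j = round(pi/(4*theta) - 1/2).
pi/(4*theta) - 1/2 = 411774.3323
(For comparison, the common estimate pi/4 * sqrt(N/k) = 411774.8323; the exact maximiser is used here.)
Optimal iterations = 411774

411774


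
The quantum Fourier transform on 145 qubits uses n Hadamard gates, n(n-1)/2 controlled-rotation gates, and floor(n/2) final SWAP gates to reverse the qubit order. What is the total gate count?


Hadamard gates: 145
Controlled rotations: n*(n-1)/2 = 145*144/2 = 10440
SWAP gates: floor(n/2) = floor(145/2) = 72
Total = 145 + 10440 + 72
= 10657

10657


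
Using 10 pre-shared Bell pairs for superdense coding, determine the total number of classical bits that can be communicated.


Superdense coding allows 2 classical bits per shared entangled pair.
10 pair(s) -> 2 * 10 = 20 classical bits

20


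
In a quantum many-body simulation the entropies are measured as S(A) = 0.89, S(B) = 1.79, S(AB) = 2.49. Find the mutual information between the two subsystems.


I(A:B) = S(A) + S(B) - S(AB)
= 0.89 + 1.79 - 2.49
= 0.1900

0.1900


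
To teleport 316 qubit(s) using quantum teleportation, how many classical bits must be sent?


Quantum teleportation requires 2 classical bits per qubit teleported.
316 qubit(s) -> 2 * 316 = 632 classical bits

632


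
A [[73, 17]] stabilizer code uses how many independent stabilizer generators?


For an [[n,k]] stabilizer code:
Number of stabilizer generators = n - k
= 73 - 17
= 56

56


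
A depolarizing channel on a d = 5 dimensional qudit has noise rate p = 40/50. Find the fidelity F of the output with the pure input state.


F = (1-p) + p/d
= (1 - 0.8000) + 0.8000/5
= 0.2000 + 0.1600
= 0.3600

0.3600


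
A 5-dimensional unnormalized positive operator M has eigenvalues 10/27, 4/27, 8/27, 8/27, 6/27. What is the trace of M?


tr(M) = sum of eigenvalues
= 10/27 + 4/27 + 8/27 + 8/27 + 6/27
= 36/27
= 1.3333

1.3333


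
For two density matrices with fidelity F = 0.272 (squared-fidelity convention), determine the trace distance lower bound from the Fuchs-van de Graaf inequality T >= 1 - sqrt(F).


Fuchs-van de Graaf (squared-fidelity convention): 1 - sqrt(F) <= T <= sqrt(1 - F).
Lower bound: T >= 1 - sqrt(F)
sqrt(F) = sqrt(0.272) = 0.5215
T >= 1 - 0.5215
T >= 0.4785

0.4785


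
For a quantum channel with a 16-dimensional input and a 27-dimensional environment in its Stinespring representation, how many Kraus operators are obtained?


Tracing out the environment in an orthonormal basis {|i>_E} gives Kraus operators K_i = <i|_E U |0>_E.
Number of Kraus operators = dim(H_env) = d_env
= 27

27


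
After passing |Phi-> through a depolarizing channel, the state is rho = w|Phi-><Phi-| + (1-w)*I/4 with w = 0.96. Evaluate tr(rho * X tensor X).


|Phi-> = (|00> - |11>)/sqrt(2)
For the pure Bell state, <X_A X_B> = -1 (Bell-state Pauli correlator).
The maximally-mixed part I/4 has tr(I/4 * P tensor P) = 0 for any traceless Pauli P.
So <X_A X_B>_rho = w * (-1) + (1 - w) * 0
= 0.96 * (-1)
= -0.9600

-0.9600


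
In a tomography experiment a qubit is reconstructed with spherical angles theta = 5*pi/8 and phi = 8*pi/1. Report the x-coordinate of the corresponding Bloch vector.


theta = 1.9635, phi = 25.1327
r_x = sin(theta)*cos(phi) = 0.9239 * 1.0000
r_x = 0.9239

0.9239


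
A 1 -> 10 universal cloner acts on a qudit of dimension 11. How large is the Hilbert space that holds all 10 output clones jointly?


Output space = H^(tensor 10) where dim(H) = 11
dim = 11^10
= 121 (after 2 factors)
= 1331 (after 3 factors)
= 14641 (after 4 factors)
= 161051 (after 5 factors)
= 1771561 (after 6 factors)
= 19487171 (after 7 factors)
= 214358881 (after 8 factors)
= 2357947691 (after 9 factors)
= 25937424601 (after 10 factors)
= 25937424601

25937424601


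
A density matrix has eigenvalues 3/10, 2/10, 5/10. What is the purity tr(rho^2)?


tr(rho^2) = sum of eigenvalues squared
= (3/10)^2 + (2/10)^2 + (5/10)^2
= (9 + 4 + 25) / 100
= 38/100
= 0.3800

0.3800


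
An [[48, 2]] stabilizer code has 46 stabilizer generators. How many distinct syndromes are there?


Each stabilizer generator gives a binary (+1 or -1) measurement outcome.
With 46 independent generators:
Total syndromes = 2^46
= 70368744177664

70368744177664


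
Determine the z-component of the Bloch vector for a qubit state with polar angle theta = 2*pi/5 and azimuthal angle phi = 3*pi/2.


theta = 1.2566, phi = 4.7124
r_z = cos(theta) = 0.3090

0.3090


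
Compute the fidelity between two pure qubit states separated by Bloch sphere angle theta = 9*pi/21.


For states separated by angle theta on Bloch sphere:
F = cos^2(theta/2)
theta = 9*pi/21 = 1.3464
theta/2 = 0.6732
cos(theta/2) = 0.7818
F = 0.6113

0.6113


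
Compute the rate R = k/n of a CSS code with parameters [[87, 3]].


Code rate R = k/n
= 3/87
= 0.0345

0.0345


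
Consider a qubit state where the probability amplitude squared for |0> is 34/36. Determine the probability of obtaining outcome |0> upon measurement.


|alpha|^2 = 34/36 = 0.9444
|beta|^2 = 1 - 34/36 = 2/36 = 0.0556
P(|0>) = |alpha|^2 = 0.9444

0.9444


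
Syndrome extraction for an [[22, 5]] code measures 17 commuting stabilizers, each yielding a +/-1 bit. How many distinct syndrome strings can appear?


Each stabilizer generator gives a binary (+1 or -1) measurement outcome.
With 17 independent generators:
Total syndromes = 2^17
= 131072

131072


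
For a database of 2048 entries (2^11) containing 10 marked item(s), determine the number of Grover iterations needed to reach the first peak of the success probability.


After j Grover iterations the success probability is P(j) = sin^2((2j+1)*theta), where sin(theta) = sqrt(k/N).
N = 2^11 = 2048, k = 10
sin(theta) = sqrt(k/N) = 0.0698771243
theta = arcsin(sqrt(k/N)) = 0.06993411576 rad
P(j) reaches its first maximum when (2j+1)*theta is as close as possible to pi/2, i.e. j = round(pi/(4*theta) - 1/2).
pi/(4*theta) - 1/2 = 10.7305
(For comparison, the common estimate pi/4 * sqrt(N/k) = 11.2397; the exact maximiser is used here.)
Optimal iterations = 11

11


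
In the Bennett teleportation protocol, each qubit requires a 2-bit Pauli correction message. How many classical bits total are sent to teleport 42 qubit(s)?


Quantum teleportation requires 2 classical bits per qubit teleported.
42 qubit(s) -> 2 * 42 = 84 classical bits

84


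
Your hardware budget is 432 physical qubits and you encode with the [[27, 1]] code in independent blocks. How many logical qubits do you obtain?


Each code block uses 27 physical qubits for 1 logical qubit(s).
Number of complete blocks = floor(432 / 27) = 16
Logical qubits = 16 * 1
= 16

16


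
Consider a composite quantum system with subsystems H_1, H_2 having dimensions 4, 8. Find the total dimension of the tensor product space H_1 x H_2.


dim(H_1 x H_2) = 4 * 8
= 32

32


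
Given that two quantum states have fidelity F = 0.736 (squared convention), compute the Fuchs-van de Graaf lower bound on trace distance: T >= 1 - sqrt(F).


Fuchs-van de Graaf (squared-fidelity convention): 1 - sqrt(F) <= T <= sqrt(1 - F).
Lower bound: T >= 1 - sqrt(F)
sqrt(F) = sqrt(0.736) = 0.8579
T >= 1 - 0.8579
T >= 0.1421

0.1421


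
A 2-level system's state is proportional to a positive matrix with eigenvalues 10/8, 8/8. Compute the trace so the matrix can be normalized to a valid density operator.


tr(M) = sum of eigenvalues
= 10/8 + 8/8
= 18/8
= 2.2500

2.2500


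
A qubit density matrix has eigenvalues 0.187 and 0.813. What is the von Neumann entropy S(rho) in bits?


S = -p*log2(p) - (1-p)*log2(1-p)
p = 0.1870, 1-p = 0.8130
= -0.1870 * log2(0.1870) - 0.8130 * log2(0.8130)
= -(-0.4523) - (-0.2428)
= 0.6952

0.6952


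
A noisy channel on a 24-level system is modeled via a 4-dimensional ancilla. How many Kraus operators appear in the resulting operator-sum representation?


Tracing out the environment in an orthonormal basis {|i>_E} gives Kraus operators K_i = <i|_E U |0>_E.
Number of Kraus operators = dim(H_env) = d_env
= 4

4


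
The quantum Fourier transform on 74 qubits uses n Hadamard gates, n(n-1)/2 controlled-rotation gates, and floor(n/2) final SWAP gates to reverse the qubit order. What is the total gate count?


Hadamard gates: 74
Controlled rotations: n*(n-1)/2 = 74*73/2 = 2701
SWAP gates: floor(n/2) = floor(74/2) = 37
Total = 74 + 2701 + 37
= 2812

2812


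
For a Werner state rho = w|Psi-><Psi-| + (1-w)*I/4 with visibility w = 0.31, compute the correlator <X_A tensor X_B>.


|Psi-> = (|01> - |10>)/sqrt(2)
For the pure Bell state, <X_A X_B> = -1 (Bell-state Pauli correlator).
The maximally-mixed part I/4 has tr(I/4 * P tensor P) = 0 for any traceless Pauli P.
So <X_A X_B>_rho = w * (-1) + (1 - w) * 0
= 0.31 * (-1)
= -0.3100

-0.3100


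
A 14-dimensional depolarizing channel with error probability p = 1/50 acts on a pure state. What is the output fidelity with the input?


F = (1-p) + p/d
= (1 - 0.0200) + 0.0200/14
= 0.9800 + 0.0014
= 0.9814

0.9814


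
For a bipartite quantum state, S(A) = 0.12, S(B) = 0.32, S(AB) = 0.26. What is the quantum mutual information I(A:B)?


I(A:B) = S(A) + S(B) - S(AB)
= 0.12 + 0.32 - 0.26
= 0.1800

0.1800


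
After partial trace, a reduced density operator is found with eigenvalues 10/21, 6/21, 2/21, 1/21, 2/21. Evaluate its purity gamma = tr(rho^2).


tr(rho^2) = sum of eigenvalues squared
= (10/21)^2 + (6/21)^2 + (2/21)^2 + (1/21)^2 + (2/21)^2
= (100 + 36 + 4 + 1 + 4) / 441
= 145/441
= 0.3288

0.3288


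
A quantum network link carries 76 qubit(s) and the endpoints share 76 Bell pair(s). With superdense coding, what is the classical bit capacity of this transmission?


Superdense coding allows 2 classical bits per shared entangled pair.
76 pair(s) -> 2 * 76 = 152 classical bits

152


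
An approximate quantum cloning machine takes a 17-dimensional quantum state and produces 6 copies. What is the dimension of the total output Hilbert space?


Output space = H^(tensor 6) where dim(H) = 17
dim = 17^6
= 289 (after 2 factors)
= 4913 (after 3 factors)
= 83521 (after 4 factors)
= 1419857 (after 5 factors)
= 24137569 (after 6 factors)
= 24137569

24137569


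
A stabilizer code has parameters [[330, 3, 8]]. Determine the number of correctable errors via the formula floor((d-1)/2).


Code parameters: [[330, 3, 8]], distance d = 8.
Number of correctable errors = floor((d-1)/2)
= floor((8 - 1)/2)
= floor(7/2)
= 3

3


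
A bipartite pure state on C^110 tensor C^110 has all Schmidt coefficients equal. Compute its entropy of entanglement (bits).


For a maximally entangled state in d x d:
S = log2(d) = log2(110)
= 6.7814

6.7814


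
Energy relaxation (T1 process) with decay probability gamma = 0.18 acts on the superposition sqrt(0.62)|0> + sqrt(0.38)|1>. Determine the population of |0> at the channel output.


For amplitude damping with parameter gamma on state sqrt(a)|0> + sqrt(b)|1>:
alpha^2 = 0.62, beta^2 = 0.38
P(|0>) = alpha^2 + gamma * beta^2
= 0.62 + 0.18 * 0.38
= 0.62 + 0.0684
= 0.6884

0.6884


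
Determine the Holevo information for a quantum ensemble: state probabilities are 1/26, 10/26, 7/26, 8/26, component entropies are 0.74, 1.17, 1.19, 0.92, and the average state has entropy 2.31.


chi = S(rho) - sum_i p_i * S(rho_i)
Weighted entropy = 1/26 * 0.74 + 10/26 * 1.17 + 7/26 * 1.19 + 8/26 * 0.92
= 1.0819
chi = 2.31 - 1.0819
= 1.2281

1.2281


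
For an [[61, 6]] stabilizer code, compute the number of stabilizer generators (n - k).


For an [[n,k]] stabilizer code:
Number of stabilizer generators = n - k
= 61 - 6
= 55

55


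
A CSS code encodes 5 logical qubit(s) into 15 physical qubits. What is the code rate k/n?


Code rate R = k/n
= 5/15
= 0.3333

0.3333


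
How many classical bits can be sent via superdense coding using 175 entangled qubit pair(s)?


Superdense coding allows 2 classical bits per shared entangled pair.
175 pair(s) -> 2 * 175 = 350 classical bits

350


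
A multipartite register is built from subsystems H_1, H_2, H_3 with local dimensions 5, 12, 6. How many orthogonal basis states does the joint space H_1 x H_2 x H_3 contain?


dim(H_1 x H_2 x H_3) = 5 * 12 * 6
= 60 * 6
= 360

360


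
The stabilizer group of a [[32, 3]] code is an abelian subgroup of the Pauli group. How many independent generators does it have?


For an [[n,k]] stabilizer code:
Number of stabilizer generators = n - k
= 32 - 3
= 29

29


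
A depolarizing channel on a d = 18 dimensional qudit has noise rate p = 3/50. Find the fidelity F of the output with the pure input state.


F = (1-p) + p/d
= (1 - 0.0600) + 0.0600/18
= 0.9400 + 0.0033
= 0.9433

0.9433


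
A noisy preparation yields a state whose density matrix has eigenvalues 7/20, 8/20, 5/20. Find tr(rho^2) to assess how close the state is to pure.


tr(rho^2) = sum of eigenvalues squared
= (7/20)^2 + (8/20)^2 + (5/20)^2
= (49 + 64 + 25) / 400
= 138/400
= 0.3450

0.3450


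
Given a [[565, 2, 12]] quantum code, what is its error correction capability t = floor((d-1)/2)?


Code parameters: [[565, 2, 12]], distance d = 12.
Number of correctable errors = floor((d-1)/2)
= floor((12 - 1)/2)
= floor(11/2)
= 5

5


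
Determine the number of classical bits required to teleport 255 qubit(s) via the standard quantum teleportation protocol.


Quantum teleportation requires 2 classical bits per qubit teleported.
255 qubit(s) -> 2 * 255 = 510 classical bits

510


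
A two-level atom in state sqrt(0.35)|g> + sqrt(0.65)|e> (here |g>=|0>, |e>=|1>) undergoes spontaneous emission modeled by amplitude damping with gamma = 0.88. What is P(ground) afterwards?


For amplitude damping with parameter gamma on state sqrt(a)|0> + sqrt(b)|1>:
alpha^2 = 0.35, beta^2 = 0.65
P(|0>) = alpha^2 + gamma * beta^2
= 0.35 + 0.88 * 0.65
= 0.35 + 0.5720
= 0.9220

0.9220


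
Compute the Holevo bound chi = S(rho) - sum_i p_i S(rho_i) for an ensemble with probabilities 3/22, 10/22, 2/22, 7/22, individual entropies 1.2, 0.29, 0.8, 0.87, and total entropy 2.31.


chi = S(rho) - sum_i p_i * S(rho_i)
Weighted entropy = 3/22 * 1.2 + 10/22 * 0.29 + 2/22 * 0.8 + 7/22 * 0.87
= 0.6450
chi = 2.31 - 0.6450
= 1.6650

1.6650


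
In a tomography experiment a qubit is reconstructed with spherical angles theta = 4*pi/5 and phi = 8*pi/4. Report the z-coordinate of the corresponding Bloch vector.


theta = 2.5133, phi = 6.2832
r_z = cos(theta) = -0.8090

-0.8090


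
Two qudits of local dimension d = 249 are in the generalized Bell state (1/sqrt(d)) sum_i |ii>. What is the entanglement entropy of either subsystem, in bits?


For a maximally entangled state in d x d:
S = log2(d) = log2(249)
= 7.9600

7.9600


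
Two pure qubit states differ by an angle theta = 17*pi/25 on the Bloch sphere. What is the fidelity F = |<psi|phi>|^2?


For states separated by angle theta on Bloch sphere:
F = cos^2(theta/2)
theta = 17*pi/25 = 2.1363
theta/2 = 1.0681
cos(theta/2) = 0.4818
F = 0.2321

0.2321


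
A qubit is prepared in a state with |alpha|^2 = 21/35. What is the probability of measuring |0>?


|alpha|^2 = 21/35 = 0.6000
|beta|^2 = 1 - 21/35 = 14/35 = 0.4000
P(|0>) = |alpha|^2 = 0.6000

0.6000


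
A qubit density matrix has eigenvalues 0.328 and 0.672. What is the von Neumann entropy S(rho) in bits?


S = -p*log2(p) - (1-p)*log2(1-p)
p = 0.3280, 1-p = 0.6720
= -0.3280 * log2(0.3280) - 0.6720 * log2(0.6720)
= -(-0.5275) - (-0.3854)
= 0.9129

0.9129


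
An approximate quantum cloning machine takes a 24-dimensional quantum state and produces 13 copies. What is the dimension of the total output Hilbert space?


Output space = H^(tensor 13) where dim(H) = 24
dim = 24^13
= 576 (after 2 factors)
= 13824 (after 3 factors)
= 331776 (after 4 factors)
= 7962624 (after 5 factors)
= 191102976 (after 6 factors)
= 4586471424 (after 7 factors)
= 110075314176 (after 8 factors)
= 2641807540224 (after 9 factors)
= 63403380965376 (after 10 factors)
= 1521681143169024 (after 11 factors)
= 36520347436056576 (after 12 factors)
= 876488338465357824 (after 13 factors)
= 876488338465357824

876488338465357824


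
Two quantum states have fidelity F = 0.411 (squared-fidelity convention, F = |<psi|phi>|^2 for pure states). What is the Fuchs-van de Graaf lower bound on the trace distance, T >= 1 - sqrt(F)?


Fuchs-van de Graaf (squared-fidelity convention): 1 - sqrt(F) <= T <= sqrt(1 - F).
Lower bound: T >= 1 - sqrt(F)
sqrt(F) = sqrt(0.411) = 0.6411
T >= 1 - 0.6411
T >= 0.3589

0.3589


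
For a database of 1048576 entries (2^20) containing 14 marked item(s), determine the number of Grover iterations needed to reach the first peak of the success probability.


After j Grover iterations the success probability is P(j) = sin^2((2j+1)*theta), where sin(theta) = sqrt(k/N).
N = 2^20 = 1048576, k = 14
sin(theta) = sqrt(k/N) = 0.003653962292
theta = arcsin(sqrt(k/N)) = 0.003653970423 rad
P(j) reaches its first maximum when (2j+1)*theta is as close as possible to pi/2, i.e. j = round(pi/(4*theta) - 1/2).
pi/(4*theta) - 1/2 = 214.4438
(For comparison, the common estimate pi/4 * sqrt(N/k) = 214.9442; the exact maximiser is used here.)
Optimal iterations = 214

214


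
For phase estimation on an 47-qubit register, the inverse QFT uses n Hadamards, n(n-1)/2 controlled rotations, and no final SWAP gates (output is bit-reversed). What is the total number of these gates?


Hadamard gates: 47
Controlled rotations: n*(n-1)/2 = 47*46/2 = 1081
SWAP gates: 0 (omitted)
Total = 47 + 1081
= 1128

1128


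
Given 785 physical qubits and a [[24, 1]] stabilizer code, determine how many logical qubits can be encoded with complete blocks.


Each code block uses 24 physical qubits for 1 logical qubit(s).
Number of complete blocks = floor(785 / 24) = 32
Logical qubits = 32 * 1
= 32

32


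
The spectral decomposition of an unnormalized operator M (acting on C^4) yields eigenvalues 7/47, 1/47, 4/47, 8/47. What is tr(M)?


tr(M) = sum of eigenvalues
= 7/47 + 1/47 + 4/47 + 8/47
= 20/47
= 0.4255

0.4255


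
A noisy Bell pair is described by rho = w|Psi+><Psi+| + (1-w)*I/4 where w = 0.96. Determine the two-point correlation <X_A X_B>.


|Psi+> = (|01> + |10>)/sqrt(2)
For the pure Bell state, <X_A X_B> = +1 (Bell-state Pauli correlator).
The maximally-mixed part I/4 has tr(I/4 * P tensor P) = 0 for any traceless Pauli P.
So <X_A X_B>_rho = w * (+1) + (1 - w) * 0
= 0.96 * (+1)
= 0.9600

0.9600


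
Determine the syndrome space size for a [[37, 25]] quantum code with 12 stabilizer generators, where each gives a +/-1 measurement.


Each stabilizer generator gives a binary (+1 or -1) measurement outcome.
With 12 independent generators:
Total syndromes = 2^12
= 4096

4096


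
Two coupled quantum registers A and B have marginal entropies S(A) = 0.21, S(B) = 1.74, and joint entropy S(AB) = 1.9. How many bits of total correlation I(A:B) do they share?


I(A:B) = S(A) + S(B) - S(AB)
= 0.21 + 1.74 - 1.9
= 0.0500

0.0500


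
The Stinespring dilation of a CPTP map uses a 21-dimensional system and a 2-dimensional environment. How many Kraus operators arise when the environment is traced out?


Tracing out the environment in an orthonormal basis {|i>_E} gives Kraus operators K_i = <i|_E U |0>_E.
Number of Kraus operators = dim(H_env) = d_env
= 2

2


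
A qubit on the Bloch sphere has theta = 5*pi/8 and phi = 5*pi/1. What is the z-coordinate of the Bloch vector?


theta = 1.9635, phi = 15.7080
r_z = cos(theta) = -0.3827

-0.3827


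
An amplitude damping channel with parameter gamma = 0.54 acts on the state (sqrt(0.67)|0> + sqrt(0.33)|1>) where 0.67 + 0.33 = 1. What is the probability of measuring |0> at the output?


For amplitude damping with parameter gamma on state sqrt(a)|0> + sqrt(b)|1>:
alpha^2 = 0.67, beta^2 = 0.33
P(|0>) = alpha^2 + gamma * beta^2
= 0.67 + 0.54 * 0.33
= 0.67 + 0.1782
= 0.8482

0.8482


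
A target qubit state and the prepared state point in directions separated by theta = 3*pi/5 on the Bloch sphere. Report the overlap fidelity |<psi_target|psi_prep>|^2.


For states separated by angle theta on Bloch sphere:
F = cos^2(theta/2)
theta = 3*pi/5 = 1.8850
theta/2 = 0.9425
cos(theta/2) = 0.5878
F = 0.3455

0.3455


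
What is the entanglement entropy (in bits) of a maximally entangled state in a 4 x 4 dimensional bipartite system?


For a maximally entangled state in d x d:
S = log2(d) = log2(4)
= 2.0000

2.0000


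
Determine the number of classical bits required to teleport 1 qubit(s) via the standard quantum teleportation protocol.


Quantum teleportation requires 2 classical bits per qubit teleported.
1 qubit(s) -> 2 * 1 = 2 classical bits

2


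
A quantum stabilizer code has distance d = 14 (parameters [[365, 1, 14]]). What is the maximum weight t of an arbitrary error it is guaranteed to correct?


Code parameters: [[365, 1, 14]], distance d = 14.
Number of correctable errors = floor((d-1)/2)
= floor((14 - 1)/2)
= floor(13/2)
= 6

6


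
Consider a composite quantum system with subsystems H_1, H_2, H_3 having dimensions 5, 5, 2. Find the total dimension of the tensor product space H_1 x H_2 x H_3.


dim(H_1 x H_2 x H_3) = 5 * 5 * 2
= 25 * 2
= 50

50


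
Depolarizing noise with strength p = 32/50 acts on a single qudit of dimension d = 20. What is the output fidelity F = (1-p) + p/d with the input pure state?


F = (1-p) + p/d
= (1 - 0.6400) + 0.6400/20
= 0.3600 + 0.0320
= 0.3920

0.3920


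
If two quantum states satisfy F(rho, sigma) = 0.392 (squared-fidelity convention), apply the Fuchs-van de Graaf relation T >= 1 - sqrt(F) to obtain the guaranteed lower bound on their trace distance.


Fuchs-van de Graaf (squared-fidelity convention): 1 - sqrt(F) <= T <= sqrt(1 - F).
Lower bound: T >= 1 - sqrt(F)
sqrt(F) = sqrt(0.392) = 0.6261
T >= 1 - 0.6261
T >= 0.3739

0.3739


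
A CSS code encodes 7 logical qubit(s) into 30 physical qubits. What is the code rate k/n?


Code rate R = k/n
= 7/30
= 0.2333

0.2333


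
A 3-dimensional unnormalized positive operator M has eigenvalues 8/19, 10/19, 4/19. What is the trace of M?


tr(M) = sum of eigenvalues
= 8/19 + 10/19 + 4/19
= 22/19
= 1.1579

1.1579


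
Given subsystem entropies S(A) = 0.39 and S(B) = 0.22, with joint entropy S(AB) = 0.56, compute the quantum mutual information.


I(A:B) = S(A) + S(B) - S(AB)
= 0.39 + 0.22 - 0.56
= 0.0500

0.0500


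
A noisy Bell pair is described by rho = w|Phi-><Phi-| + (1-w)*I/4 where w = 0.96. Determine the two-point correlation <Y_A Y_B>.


|Phi-> = (|00> - |11>)/sqrt(2)
For the pure Bell state, <Y_A Y_B> = +1 (Bell-state Pauli correlator).
The maximally-mixed part I/4 has tr(I/4 * P tensor P) = 0 for any traceless Pauli P.
So <Y_A Y_B>_rho = w * (+1) + (1 - w) * 0
= 0.96 * (+1)
= 0.9600

0.9600


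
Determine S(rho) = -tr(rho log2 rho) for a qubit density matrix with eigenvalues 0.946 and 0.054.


S = -p*log2(p) - (1-p)*log2(1-p)
p = 0.9460, 1-p = 0.0540
= -0.9460 * log2(0.9460) - 0.0540 * log2(0.0540)
= -(-0.0758) - (-0.2274)
= 0.3032

0.3032


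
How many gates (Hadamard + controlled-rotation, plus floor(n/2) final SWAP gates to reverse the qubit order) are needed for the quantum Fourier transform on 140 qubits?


Hadamard gates: 140
Controlled rotations: n*(n-1)/2 = 140*139/2 = 9730
SWAP gates: floor(n/2) = floor(140/2) = 70
Total = 140 + 9730 + 70
= 9940

9940


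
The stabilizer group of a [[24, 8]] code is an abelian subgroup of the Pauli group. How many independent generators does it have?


For an [[n,k]] stabilizer code:
Number of stabilizer generators = n - k
= 24 - 8
= 16

16


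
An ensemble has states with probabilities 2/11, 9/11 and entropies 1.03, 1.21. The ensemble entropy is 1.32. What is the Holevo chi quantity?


chi = S(rho) - sum_i p_i * S(rho_i)
Weighted entropy = 2/11 * 1.03 + 9/11 * 1.21
= 1.1773
chi = 1.32 - 1.1773
= 0.1427

0.1427


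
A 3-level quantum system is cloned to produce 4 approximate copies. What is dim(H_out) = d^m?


Output space = H^(tensor 4) where dim(H) = 3
dim = 3^4
= 9 (after 2 factors)
= 27 (after 3 factors)
= 81 (after 4 factors)
= 81

81


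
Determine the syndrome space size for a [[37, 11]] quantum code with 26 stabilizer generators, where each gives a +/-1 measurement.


Each stabilizer generator gives a binary (+1 or -1) measurement outcome.
With 26 independent generators:
Total syndromes = 2^26
= 67108864

67108864


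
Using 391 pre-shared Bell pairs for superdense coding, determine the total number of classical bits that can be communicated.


Superdense coding allows 2 classical bits per shared entangled pair.
391 pair(s) -> 2 * 391 = 782 classical bits

782


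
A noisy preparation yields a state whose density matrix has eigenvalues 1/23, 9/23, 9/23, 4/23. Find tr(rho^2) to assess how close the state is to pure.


tr(rho^2) = sum of eigenvalues squared
= (1/23)^2 + (9/23)^2 + (9/23)^2 + (4/23)^2
= (1 + 81 + 81 + 16) / 529
= 179/529
= 0.3384

0.3384


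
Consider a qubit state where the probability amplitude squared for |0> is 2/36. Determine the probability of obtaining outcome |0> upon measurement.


|alpha|^2 = 2/36 = 0.0556
|beta|^2 = 1 - 2/36 = 34/36 = 0.9444
P(|0>) = |alpha|^2 = 0.0556

0.0556


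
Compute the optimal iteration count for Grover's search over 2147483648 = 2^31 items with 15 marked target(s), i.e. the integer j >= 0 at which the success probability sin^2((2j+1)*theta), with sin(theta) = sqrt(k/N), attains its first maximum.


After j Grover iterations the success probability is P(j) = sin^2((2j+1)*theta), where sin(theta) = sqrt(k/N).
N = 2^31 = 2147483648, k = 15
sin(theta) = sqrt(k/N) = 8.35758297e-05
theta = arcsin(sqrt(k/N)) = 8.357582979e-05 rad
P(j) reaches its first maximum when (2j+1)*theta is as close as possible to pi/2, i.e. j = round(pi/(4*theta) - 1/2).
pi/(4*theta) - 1/2 = 9396.9318
(For comparison, the common estimate pi/4 * sqrt(N/k) = 9397.4318; the exact maximiser is used here.)
Optimal iterations = 9397

9397


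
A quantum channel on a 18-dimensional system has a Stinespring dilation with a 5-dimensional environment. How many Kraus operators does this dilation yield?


Tracing out the environment in an orthonormal basis {|i>_E} gives Kraus operators K_i = <i|_E U |0>_E.
Number of Kraus operators = dim(H_env) = d_env
= 5

5


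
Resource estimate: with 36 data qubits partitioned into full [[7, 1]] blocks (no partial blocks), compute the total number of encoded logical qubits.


Each code block uses 7 physical qubits for 1 logical qubit(s).
Number of complete blocks = floor(36 / 7) = 5
Logical qubits = 5 * 1
= 5

5


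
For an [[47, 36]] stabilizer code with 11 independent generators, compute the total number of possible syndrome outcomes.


Each stabilizer generator gives a binary (+1 or -1) measurement outcome.
With 11 independent generators:
Total syndromes = 2^11
= 2048

2048


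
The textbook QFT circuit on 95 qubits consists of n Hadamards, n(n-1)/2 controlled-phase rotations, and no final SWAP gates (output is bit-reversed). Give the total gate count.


Hadamard gates: 95
Controlled rotations: n*(n-1)/2 = 95*94/2 = 4465
SWAP gates: 0 (omitted)
Total = 95 + 4465
= 4560

4560


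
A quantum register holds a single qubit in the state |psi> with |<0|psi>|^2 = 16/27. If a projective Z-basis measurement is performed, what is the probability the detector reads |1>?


|alpha|^2 = 16/27 = 0.5926
|beta|^2 = 1 - 16/27 = 11/27 = 0.4074
P(|1>) = |beta|^2 = 0.4074

0.4074


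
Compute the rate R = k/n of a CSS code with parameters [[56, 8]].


Code rate R = k/n
= 8/56
= 0.1429

0.1429


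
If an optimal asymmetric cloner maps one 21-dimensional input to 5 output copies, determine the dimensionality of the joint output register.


Output space = H^(tensor 5) where dim(H) = 21
dim = 21^5
= 441 (after 2 factors)
= 9261 (after 3 factors)
= 194481 (after 4 factors)
= 4084101 (after 5 factors)
= 4084101

4084101
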